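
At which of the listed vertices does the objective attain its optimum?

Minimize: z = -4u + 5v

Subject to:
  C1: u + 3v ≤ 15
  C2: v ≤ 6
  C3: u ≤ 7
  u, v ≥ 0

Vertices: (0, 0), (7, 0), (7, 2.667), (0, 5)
(7, 0) with z = -28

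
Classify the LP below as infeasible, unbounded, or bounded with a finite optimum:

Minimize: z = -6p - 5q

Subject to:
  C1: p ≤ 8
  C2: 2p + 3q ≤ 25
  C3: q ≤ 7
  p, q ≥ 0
The point (8, 3) satisfies every constraint, so the LP is feasible; the constraints give p ≤ 8 and q ≤ 7, which with p, q ≥ 0 keep the feasible region inside a bounded box. A feasible, bounded LP attains a finite optimum at a vertex.

Evaluating z = -6p - 5q at each vertex:
  (0, 0): z = 0
  (8, 0): z = -48
  (8, 3): z = -63
  (2, 7): z = -47
  (0, 7): z = -35

Feasible with finite optimum z* = -63 at (8, 3).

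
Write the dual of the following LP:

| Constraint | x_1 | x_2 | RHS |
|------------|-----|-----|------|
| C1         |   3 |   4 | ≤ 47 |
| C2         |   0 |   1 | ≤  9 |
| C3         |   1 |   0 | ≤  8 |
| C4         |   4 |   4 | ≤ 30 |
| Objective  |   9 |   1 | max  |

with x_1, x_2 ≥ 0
Minimize: z = 47y1 + 9y2 + 8y3 + 30y4

Subject to:
  C1: -3y1 - y3 - 4y4 ≤ -9
  C2: -4y1 - y2 - 4y4 ≤ -1
  y1, y2, y3, y4 ≥ 0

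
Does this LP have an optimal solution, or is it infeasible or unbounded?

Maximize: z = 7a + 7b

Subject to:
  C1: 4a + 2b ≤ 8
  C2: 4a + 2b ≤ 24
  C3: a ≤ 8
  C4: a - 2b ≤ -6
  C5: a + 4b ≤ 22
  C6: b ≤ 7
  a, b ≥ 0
The point (0, 4) satisfies every constraint, so the LP is feasible; the constraints give a ≤ 8 and b ≤ 7, which with a, b ≥ 0 keep the feasible region inside a bounded box. A feasible, bounded LP attains a finite optimum at a vertex.

Evaluating z = 7a + 7b at each vertex:
  (0, 3): z = 21
  (0.4, 3.2): z = 25.2
  (0, 4): z = 28

The LP has an optimal solution: (0, 4) with z = 28.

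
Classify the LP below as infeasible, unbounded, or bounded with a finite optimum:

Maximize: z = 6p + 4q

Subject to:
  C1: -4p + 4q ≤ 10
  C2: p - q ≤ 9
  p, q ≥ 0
Feasible point: (0, 0) satisfies every constraint, so the LP is feasible.
Direction d = (1, 1): for each constraint row a, a·d ≤ 0 —
  (-4)(1) + (4)(1) = 0 ≤ 0
  (1)(1) + (-1)(1) = 0 ≤ 0
and d ≥ 0, so (0, 0) + t·d stays feasible for every t ≥ 0. Along this ray z = 6p + 4q changes by 10 per unit t, so z → +∞.

The LP is unbounded; z can be made arbitrarily large.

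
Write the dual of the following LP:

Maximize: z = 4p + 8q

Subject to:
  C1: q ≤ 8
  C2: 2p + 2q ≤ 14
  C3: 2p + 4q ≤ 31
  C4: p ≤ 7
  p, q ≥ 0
Minimize: z = 8y1 + 14y2 + 31y3 + 7y4

Subject to:
  C1: -2y2 - 2y3 - y4 ≤ -4
  C2: -y1 - 2y2 - 4y3 ≤ -8
  y1, y2, y3, y4 ≥ 0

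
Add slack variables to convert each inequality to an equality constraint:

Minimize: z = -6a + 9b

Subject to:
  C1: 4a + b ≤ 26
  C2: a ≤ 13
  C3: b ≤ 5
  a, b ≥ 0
min z = -6a + 9b

s.t.
  4a + b + s1 = 26
  a + s2 = 13
  b + s3 = 5
  a, b, s1, s2, s3 ≥ 0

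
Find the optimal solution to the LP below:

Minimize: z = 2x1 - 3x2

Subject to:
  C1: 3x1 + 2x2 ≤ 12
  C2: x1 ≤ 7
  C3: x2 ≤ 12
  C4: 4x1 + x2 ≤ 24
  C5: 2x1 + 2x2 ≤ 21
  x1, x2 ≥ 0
Each vertex is the intersection of two constraint boundaries that also satisfies all remaining constraints:
  x1 = 0 and x2 = 0 → (0, 0)
  3x1 + 2x2 = 12 and x2 = 0 → (4, 0)
  3x1 + 2x2 = 12 and x1 = 0 → (0, 6)

Evaluating z = 2x1 - 3x2 at each vertex:
  (0, 0): z = 0
  (4, 0): z = 8
  (0, 6): z = -18

The minimum is at (0, 6) with z = -18.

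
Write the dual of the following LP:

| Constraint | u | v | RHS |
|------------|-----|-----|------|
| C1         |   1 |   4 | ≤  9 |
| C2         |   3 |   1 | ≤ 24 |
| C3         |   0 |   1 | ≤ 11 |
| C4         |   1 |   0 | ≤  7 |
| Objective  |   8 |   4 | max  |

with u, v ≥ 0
Minimize: z = 9y1 + 24y2 + 11y3 + 7y4

Subject to:
  C1: -y1 - 3y2 - y4 ≤ -8
  C2: -4y1 - y2 - y3 ≤ -4
  y1, y2, y3, y4 ≥ 0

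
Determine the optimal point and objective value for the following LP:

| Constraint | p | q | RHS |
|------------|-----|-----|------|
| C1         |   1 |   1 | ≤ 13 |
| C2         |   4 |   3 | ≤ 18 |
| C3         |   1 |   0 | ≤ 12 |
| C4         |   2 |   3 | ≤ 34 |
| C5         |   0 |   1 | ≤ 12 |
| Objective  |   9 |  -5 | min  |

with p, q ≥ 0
Each vertex is the intersection of two constraint boundaries that also satisfies all remaining constraints:
  p = 0 and q = 0 → (0, 0)
  4p + 3q = 18 and q = 0 → (4.5, 0)
  4p + 3q = 18 and p = 0 → (0, 6)

Evaluating z = 9p - 5q at each vertex:
  (0, 0): z = 0
  (4.5, 0): z = 40.5
  (0, 6): z = -30

The minimum is at (0, 6) with z = -30.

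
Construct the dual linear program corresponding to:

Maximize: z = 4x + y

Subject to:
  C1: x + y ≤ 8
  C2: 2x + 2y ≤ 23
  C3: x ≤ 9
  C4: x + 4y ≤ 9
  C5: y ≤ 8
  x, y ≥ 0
Minimize: z = 8y1 + 23y2 + 9y3 + 9y4 + 8y5

Subject to:
  C1: -y1 - 2y2 - y3 - y4 ≤ -4
  C2: -y1 - 2y2 - 4y4 - y5 ≤ -1
  y1, y2, y3, y4, y5 ≥ 0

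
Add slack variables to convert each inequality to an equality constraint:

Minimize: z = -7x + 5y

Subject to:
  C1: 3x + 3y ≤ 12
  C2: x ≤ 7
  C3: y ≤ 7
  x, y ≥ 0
min z = -7x + 5y

s.t.
  3x + 3y + s1 = 12
  x + s2 = 7
  y + s3 = 7
  x, y, s1, s2, s3 ≥ 0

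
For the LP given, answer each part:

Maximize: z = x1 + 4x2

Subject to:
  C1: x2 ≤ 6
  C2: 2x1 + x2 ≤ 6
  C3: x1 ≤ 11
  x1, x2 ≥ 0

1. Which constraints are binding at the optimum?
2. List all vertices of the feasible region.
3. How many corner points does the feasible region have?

1. C1, C2, x1 ≥ 0
2. (0, 0), (3, 0), (0, 6)
3. 3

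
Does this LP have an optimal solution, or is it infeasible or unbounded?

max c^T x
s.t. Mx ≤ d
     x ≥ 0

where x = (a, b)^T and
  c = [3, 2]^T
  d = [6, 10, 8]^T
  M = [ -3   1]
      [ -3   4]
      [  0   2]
Feasible point: (0, 0) satisfies every constraint, so the LP is feasible.
Direction d = (1, 0): for each constraint row a, a·d ≤ 0 —
  (-3)(1) + (1)(0) = -3 ≤ 0
  (-3)(1) + (4)(0) = -3 ≤ 0
  (0)(1) + (2)(0) = 0 ≤ 0
and d ≥ 0, so (0, 0) + t·d stays feasible for every t ≥ 0. Along this ray z = 3a + 2b changes by 3 per unit t, so z → +∞.

Unbounded: there is a feasible ray along which z → +∞.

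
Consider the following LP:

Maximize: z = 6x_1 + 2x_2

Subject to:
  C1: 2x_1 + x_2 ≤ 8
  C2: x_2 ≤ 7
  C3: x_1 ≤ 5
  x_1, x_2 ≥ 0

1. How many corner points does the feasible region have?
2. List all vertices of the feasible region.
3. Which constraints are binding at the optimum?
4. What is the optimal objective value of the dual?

1. 4
2. (0, 0), (4, 0), (0.5, 7), (0, 7)
3. C1, x_2 ≥ 0
4. 24 (by strong duality, equal to the primal optimum)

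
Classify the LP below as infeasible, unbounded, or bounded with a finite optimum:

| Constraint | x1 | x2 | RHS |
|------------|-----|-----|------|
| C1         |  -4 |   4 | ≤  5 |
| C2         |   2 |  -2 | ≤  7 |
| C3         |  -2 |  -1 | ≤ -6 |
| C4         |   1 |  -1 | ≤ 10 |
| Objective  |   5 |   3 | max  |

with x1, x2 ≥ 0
Feasible point: (3, 0) satisfies every constraint, so the LP is feasible.
Direction d = (1, 1): for each constraint row a, a·d ≤ 0 —
  (-4)(1) + (4)(1) = 0 ≤ 0
  (2)(1) + (-2)(1) = 0 ≤ 0
  (-2)(1) + (-1)(1) = -3 ≤ 0
  (1)(1) + (-1)(1) = 0 ≤ 0
and d ≥ 0, so (3, 0) + t·d stays feasible for every t ≥ 0. Along this ray z = 5x1 + 3x2 changes by 8 per unit t, so z → +∞.

Unbounded — the objective can increase without bound over the feasible region.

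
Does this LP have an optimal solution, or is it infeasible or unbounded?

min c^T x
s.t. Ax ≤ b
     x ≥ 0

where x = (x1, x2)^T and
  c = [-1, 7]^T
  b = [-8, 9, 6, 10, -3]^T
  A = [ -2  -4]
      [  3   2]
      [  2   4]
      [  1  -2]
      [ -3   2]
One constraint requires 2x1 + 4x2 ≤ 6, while the constraint -2x1 - 4x2 ≤ -8 is equivalent to 2x1 + 4x2 ≥ 8. Together they would need 8 ≤ 2x1 + 4x2 ≤ 6, which is impossible since 8 > 6. No point satisfies all constraints.

Infeasible: no point satisfies all constraints simultaneously.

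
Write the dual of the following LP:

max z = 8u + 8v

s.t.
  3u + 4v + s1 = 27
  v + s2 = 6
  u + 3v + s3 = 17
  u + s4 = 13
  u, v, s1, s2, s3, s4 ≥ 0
Minimize: z = 27y1 + 6y2 + 17y3 + 13y4

Subject to:
  C1: -3y1 - y3 - y4 ≤ -8
  C2: -4y1 - y2 - 3y3 ≤ -8
  y1, y2, y3, y4 ≥ 0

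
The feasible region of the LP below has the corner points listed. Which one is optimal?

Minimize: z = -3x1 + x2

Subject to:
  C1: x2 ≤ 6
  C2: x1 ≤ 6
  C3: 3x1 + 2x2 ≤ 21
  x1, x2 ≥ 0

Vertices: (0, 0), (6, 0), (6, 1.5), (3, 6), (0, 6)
Evaluating z = -3x1 + x2 at each vertex:
  (0, 0): z = 0
  (6, 0): z = -18
  (6, 1.5): z = -16.5
  (3, 6): z = -3
  (0, 6): z = 6

The smallest value is z = -18, attained at (6, 0).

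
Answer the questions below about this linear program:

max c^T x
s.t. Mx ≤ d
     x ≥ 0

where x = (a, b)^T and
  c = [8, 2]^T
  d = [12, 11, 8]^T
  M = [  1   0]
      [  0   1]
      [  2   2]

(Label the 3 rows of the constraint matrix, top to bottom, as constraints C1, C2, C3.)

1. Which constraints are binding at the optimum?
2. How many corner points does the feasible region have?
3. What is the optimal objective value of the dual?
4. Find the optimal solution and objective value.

1. C3, b ≥ 0
2. 3
3. 32 (by strong duality, equal to the primal optimum)
4. a = 4, b = 0, z = 32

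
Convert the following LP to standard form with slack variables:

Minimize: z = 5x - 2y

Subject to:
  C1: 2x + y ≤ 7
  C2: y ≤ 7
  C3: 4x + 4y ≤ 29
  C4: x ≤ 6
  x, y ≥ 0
min z = 5x - 2y

s.t.
  2x + y + s1 = 7
  y + s2 = 7
  4x + 4y + s3 = 29
  x + s4 = 6
  x, y, s1, s2, s3, s4 ≥ 0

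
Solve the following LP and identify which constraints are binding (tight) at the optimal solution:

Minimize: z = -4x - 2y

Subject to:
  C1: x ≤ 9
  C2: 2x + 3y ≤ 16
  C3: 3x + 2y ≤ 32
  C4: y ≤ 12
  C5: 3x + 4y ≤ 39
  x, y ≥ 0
Optimal: x = 8, y = 0
Slack at optimum:
  C1: slack = 1
  C2: slack = 0 (binding)
  C3: slack = 8
  C4: slack = 12
  C5: slack = 15
  x ≥ 0: x = 8
  y ≥ 0: y = 0 (binding)
Binding constraints: C2, y ≥ 0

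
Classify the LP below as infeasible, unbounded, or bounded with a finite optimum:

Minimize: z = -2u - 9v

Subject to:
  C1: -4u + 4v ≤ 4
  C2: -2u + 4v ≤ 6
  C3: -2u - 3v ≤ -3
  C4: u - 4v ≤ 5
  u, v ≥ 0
Feasible point: (0, 1) satisfies every constraint, so the LP is feasible.
Direction d = (2, 1): for each constraint row a, a·d ≤ 0 —
  (-4)(2) + (4)(1) = -4 ≤ 0
  (-2)(2) + (4)(1) = 0 ≤ 0
  (-2)(2) + (-3)(1) = -7 ≤ 0
  (1)(2) + (-4)(1) = -2 ≤ 0
and d ≥ 0, so (0, 1) + t·d stays feasible for every t ≥ 0. Along this ray z = -2u - 9v changes by -13 per unit t, so z → −∞.

Unbounded — the objective can decrease without bound over the feasible region.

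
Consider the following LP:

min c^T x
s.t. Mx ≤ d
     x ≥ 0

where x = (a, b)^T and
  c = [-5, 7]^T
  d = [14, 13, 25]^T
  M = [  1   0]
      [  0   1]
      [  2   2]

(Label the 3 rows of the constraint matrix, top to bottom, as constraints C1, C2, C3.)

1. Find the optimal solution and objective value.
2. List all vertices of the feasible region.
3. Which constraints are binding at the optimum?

1. a = 12.5, b = 0, z = -62.5
2. (0, 0), (12.5, 0), (0, 12.5)
3. C3, b ≥ 0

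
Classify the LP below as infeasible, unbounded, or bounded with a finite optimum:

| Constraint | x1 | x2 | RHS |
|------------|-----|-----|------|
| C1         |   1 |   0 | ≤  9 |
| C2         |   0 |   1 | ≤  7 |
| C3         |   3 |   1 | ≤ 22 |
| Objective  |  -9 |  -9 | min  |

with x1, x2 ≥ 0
The point (5, 7) satisfies every constraint, so the LP is feasible; the constraints give x1 ≤ 9 and x2 ≤ 7, which with x1, x2 ≥ 0 keep the feasible region inside a bounded box. A feasible, bounded LP attains a finite optimum at a vertex.

Evaluating z = -9x1 - 9x2 at each vertex:
  (0, 0): z = 0
  (7.333, 0): z = -66
  (5, 7): z = -108
  (0, 7): z = -63

The LP has an optimal solution: (5, 7) with z = -108.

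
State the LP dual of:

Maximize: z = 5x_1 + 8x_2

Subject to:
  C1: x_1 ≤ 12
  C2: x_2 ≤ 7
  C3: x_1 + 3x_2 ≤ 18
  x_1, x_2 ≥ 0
Minimize: z = 12y1 + 7y2 + 18y3

Subject to:
  C1: -y1 - y3 ≤ -5
  C2: -y2 - 3y3 ≤ -8
  y1, y2, y3 ≥ 0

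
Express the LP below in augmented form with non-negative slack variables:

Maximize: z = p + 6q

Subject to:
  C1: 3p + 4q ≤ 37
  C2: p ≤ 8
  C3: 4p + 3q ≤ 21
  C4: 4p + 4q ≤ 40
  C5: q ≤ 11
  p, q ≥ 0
max z = p + 6q

s.t.
  3p + 4q + s1 = 37
  p + s2 = 8
  4p + 3q + s3 = 21
  4p + 4q + s4 = 40
  q + s5 = 11
  p, q, s1, s2, s3, s4, s5 ≥ 0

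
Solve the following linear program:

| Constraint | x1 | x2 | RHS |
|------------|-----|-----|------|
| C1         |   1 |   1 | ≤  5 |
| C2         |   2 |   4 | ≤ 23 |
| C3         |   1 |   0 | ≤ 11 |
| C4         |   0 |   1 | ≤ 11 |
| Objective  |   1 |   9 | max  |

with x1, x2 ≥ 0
Each vertex is the intersection of two constraint boundaries that also satisfies all remaining constraints:
  x1 = 0 and x2 = 0 → (0, 0)
  x1 + x2 = 5 and x2 = 0 → (5, 0)
  x1 + x2 = 5 and x1 = 0 → (0, 5)

Evaluating z = x1 + 9x2 at each vertex:
  (0, 0): z = 0
  (5, 0): z = 5
  (0, 5): z = 45

The maximum is at (0, 5) with z = 45.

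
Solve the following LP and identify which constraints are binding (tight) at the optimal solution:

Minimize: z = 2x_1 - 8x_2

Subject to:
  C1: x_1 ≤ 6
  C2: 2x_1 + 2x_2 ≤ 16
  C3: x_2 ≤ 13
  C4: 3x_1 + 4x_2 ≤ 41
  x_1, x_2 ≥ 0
Optimal: x_1 = 0, x_2 = 8
Slack at optimum:
  C1: slack = 6
  C2: slack = 0 (binding)
  C3: slack = 5
  C4: slack = 9
  x_1 ≥ 0: x_1 = 0 (binding)
  x_2 ≥ 0: x_2 = 8
Binding constraints: C2, x_1 ≥ 0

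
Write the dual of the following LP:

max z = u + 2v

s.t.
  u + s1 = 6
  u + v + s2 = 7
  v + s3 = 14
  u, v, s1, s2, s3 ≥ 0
Minimize: z = 6y1 + 7y2 + 14y3

Subject to:
  C1: -y1 - y2 ≤ -1
  C2: -y2 - y3 ≤ -2
  y1, y2, y3 ≥ 0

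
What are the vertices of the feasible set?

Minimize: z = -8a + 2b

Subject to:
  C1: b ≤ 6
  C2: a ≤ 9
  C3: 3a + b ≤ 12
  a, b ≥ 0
Each vertex is the intersection of two constraint boundaries that also satisfies all remaining constraints:
  a = 0 and b = 0 → (0, 0)
  3a + b = 12 and b = 0 → (4, 0)
  b = 6 and 3a + b = 12 → (2, 6)
  b = 6 and a = 0 → (0, 6)

Vertices: (0, 0), (4, 0), (2, 6), (0, 6)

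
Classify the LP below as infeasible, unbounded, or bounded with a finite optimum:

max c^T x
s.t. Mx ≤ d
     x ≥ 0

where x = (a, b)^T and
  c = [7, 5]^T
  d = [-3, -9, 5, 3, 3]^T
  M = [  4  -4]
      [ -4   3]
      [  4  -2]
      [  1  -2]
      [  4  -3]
One constraint requires 4a - 3b ≤ 3, while the constraint -4a + 3b ≤ -9 is equivalent to 4a - 3b ≥ 9. Together they would need 9 ≤ 4a - 3b ≤ 3, which is impossible since 9 > 3. No point satisfies all constraints.

Infeasible — the constraint set is empty.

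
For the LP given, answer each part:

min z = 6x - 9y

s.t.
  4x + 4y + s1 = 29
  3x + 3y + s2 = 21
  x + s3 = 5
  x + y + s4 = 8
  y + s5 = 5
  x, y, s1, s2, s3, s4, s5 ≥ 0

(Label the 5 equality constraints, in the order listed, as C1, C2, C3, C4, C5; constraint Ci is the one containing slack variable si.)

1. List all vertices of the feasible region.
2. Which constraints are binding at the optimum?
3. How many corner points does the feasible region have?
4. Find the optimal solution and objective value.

1. (0, 0), (5, 0), (5, 2), (2, 5), (0, 5)
2. C5, x ≥ 0
3. 5
4. x = 0, y = 5, z = -45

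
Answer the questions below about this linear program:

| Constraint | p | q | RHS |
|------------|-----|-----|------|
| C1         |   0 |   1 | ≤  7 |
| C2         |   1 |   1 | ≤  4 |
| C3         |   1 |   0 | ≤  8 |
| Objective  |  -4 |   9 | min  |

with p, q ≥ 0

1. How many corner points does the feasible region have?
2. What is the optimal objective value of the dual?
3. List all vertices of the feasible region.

1. 3
2. -16 (by strong duality, equal to the primal optimum)
3. (0, 0), (4, 0), (0, 4)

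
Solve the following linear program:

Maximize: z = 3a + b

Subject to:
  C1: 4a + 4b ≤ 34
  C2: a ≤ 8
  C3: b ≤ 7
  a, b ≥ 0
a = 8, b = 0.5, z = 24.5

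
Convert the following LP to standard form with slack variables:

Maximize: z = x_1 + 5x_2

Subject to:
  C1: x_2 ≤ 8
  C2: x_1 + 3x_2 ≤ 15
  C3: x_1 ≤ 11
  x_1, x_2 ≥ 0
max z = x_1 + 5x_2

s.t.
  x_2 + s1 = 8
  x_1 + 3x_2 + s2 = 15
  x_1 + s3 = 11
  x_1, x_2, s1, s2, s3 ≥ 0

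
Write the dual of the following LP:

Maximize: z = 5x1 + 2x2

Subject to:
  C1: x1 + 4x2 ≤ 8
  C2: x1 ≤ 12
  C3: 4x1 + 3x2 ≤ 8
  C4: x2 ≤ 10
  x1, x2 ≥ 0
Minimize: z = 8y1 + 12y2 + 8y3 + 10y4

Subject to:
  C1: -y1 - y2 - 4y3 ≤ -5
  C2: -4y1 - 3y3 - y4 ≤ -2
  y1, y2, y3, y4 ≥ 0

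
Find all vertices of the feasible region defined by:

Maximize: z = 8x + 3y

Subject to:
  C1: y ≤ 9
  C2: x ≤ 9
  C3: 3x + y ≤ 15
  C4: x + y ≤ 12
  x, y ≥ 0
Each vertex is the intersection of two constraint boundaries that also satisfies all remaining constraints:
  x = 0 and y = 0 → (0, 0)
  3x + y = 15 and y = 0 → (5, 0)
  y = 9 and 3x + y = 15 → (2, 9)
  y = 9 and x = 0 → (0, 9)

Vertices: (0, 0), (5, 0), (2, 9), (0, 9)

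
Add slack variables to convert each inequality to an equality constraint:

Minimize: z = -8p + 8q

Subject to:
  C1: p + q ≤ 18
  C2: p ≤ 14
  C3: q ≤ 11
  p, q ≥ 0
min z = -8p + 8q

s.t.
  p + q + s1 = 18
  p + s2 = 14
  q + s3 = 11
  p, q, s1, s2, s3 ≥ 0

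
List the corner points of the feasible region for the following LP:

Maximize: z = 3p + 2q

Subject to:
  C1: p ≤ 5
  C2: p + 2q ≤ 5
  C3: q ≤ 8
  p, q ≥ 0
Each vertex is the intersection of two constraint boundaries that also satisfies all remaining constraints:
  p = 0 and q = 0 → (0, 0)
  p = 5 and p + 2q = 5 → (5, 0)
  p + 2q = 5 and p = 0 → (0, 2.5)

Vertices: (0, 0), (5, 0), (0, 2.5)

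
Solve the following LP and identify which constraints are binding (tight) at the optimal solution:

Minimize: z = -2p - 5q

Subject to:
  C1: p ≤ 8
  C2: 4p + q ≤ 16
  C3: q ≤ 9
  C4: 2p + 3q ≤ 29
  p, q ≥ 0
Optimal: p = 1, q = 9
Slack at optimum:
  C1: slack = 7
  C2: slack = 3
  C3: slack = 0 (binding)
  C4: slack = 0 (binding)
  p ≥ 0: p = 1
  q ≥ 0: q = 9
Binding constraints: C3, C4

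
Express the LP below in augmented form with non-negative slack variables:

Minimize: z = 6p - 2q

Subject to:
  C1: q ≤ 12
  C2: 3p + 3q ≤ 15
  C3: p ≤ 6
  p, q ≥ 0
min z = 6p - 2q

s.t.
  q + s1 = 12
  3p + 3q + s2 = 15
  p + s3 = 6
  p, q, s1, s2, s3 ≥ 0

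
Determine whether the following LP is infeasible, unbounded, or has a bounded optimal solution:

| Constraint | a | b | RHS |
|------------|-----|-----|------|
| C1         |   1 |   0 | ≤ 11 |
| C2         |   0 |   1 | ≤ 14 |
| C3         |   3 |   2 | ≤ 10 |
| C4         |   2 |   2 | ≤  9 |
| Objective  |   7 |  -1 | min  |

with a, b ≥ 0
The point (0, 4.5) satisfies every constraint, so the LP is feasible; the constraints give a ≤ 11 and b ≤ 14, which with a, b ≥ 0 keep the feasible region inside a bounded box. A feasible, bounded LP attains a finite optimum at a vertex.

Feasible with finite optimum z* = -4.5 at (0, 4.5).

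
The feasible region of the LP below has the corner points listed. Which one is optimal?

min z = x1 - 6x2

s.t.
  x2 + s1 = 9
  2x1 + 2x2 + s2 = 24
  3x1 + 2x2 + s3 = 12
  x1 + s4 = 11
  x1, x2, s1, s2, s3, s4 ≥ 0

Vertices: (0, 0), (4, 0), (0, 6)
Evaluating z = x1 - 6x2 at each vertex:
  (0, 0): z = 0
  (4, 0): z = 4
  (0, 6): z = -36

The smallest value is z = -36, attained at (0, 6).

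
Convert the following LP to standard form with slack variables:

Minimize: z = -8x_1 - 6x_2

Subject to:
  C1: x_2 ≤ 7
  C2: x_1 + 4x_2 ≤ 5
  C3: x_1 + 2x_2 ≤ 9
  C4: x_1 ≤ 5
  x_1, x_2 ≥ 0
min z = -8x_1 - 6x_2

s.t.
  x_2 + s1 = 7
  x_1 + 4x_2 + s2 = 5
  x_1 + 2x_2 + s3 = 9
  x_1 + s4 = 5
  x_1, x_2, s1, s2, s3, s4 ≥ 0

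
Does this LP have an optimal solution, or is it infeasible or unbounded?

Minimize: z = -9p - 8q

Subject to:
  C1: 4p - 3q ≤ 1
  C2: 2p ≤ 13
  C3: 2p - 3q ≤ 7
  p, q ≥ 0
Feasible point: (0, 0) satisfies every constraint, so the LP is feasible.
Direction d = (0, 1): for each constraint row a, a·d ≤ 0 —
  (4)(0) + (-3)(1) = -3 ≤ 0
  (2)(0) + (0)(1) = 0 ≤ 0
  (2)(0) + (-3)(1) = -3 ≤ 0
and d ≥ 0, so (0, 0) + t·d stays feasible for every t ≥ 0. Along this ray z = -9p - 8q changes by -8 per unit t, so z → −∞.

The LP is unbounded; z can be made arbitrarily small.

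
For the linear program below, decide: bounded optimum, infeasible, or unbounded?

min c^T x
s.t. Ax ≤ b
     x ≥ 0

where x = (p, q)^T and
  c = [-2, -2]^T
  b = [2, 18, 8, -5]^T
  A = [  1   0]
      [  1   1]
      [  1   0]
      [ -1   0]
One constraint requires p ≤ 2, while the constraint -p ≤ -5 is equivalent to p ≥ 5. Together they would need 5 ≤ p ≤ 2, which is impossible since 5 > 2. No point satisfies all constraints.

Infeasible — the constraint set is empty.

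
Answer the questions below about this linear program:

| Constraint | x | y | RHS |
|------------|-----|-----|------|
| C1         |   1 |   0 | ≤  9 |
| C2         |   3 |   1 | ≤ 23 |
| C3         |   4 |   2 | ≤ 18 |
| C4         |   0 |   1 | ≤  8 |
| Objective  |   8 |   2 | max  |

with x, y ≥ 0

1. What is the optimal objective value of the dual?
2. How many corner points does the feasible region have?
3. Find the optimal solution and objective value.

1. 36 (by strong duality, equal to the primal optimum)
2. 4
3. x = 4.5, y = 0, z = 36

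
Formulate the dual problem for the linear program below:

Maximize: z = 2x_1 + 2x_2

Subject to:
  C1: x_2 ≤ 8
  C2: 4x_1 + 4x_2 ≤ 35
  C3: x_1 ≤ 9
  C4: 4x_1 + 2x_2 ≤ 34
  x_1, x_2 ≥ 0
Minimize: z = 8y1 + 35y2 + 9y3 + 34y4

Subject to:
  C1: -4y2 - y3 - 4y4 ≤ -2
  C2: -y1 - 4y2 - 2y4 ≤ -2
  y1, y2, y3, y4 ≥ 0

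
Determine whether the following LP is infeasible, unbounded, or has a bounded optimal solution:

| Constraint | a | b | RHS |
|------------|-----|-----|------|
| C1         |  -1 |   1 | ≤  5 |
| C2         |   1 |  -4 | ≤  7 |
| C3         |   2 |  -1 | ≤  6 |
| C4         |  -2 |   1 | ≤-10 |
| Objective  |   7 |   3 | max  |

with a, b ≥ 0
C3 requires 2a - b ≤ 6, while C4 (-2a + b ≤ -10) is equivalent to 2a - b ≥ 10. Together they would need 10 ≤ 2a - b ≤ 6, which is impossible since 10 > 6. No point satisfies all constraints.

Infeasible: no point satisfies all constraints simultaneously.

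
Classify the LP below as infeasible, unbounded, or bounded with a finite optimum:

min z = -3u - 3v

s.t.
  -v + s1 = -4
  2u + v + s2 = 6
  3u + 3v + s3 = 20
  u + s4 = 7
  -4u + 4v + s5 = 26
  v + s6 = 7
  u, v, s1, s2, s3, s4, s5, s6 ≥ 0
The point (0, 6) satisfies every constraint, so the LP is feasible; the constraints give u ≤ 7 and v ≤ 7, which with u, v ≥ 0 keep the feasible region inside a bounded box. A feasible, bounded LP attains a finite optimum at a vertex.

The LP has an optimal solution: (0, 6) with z = -18.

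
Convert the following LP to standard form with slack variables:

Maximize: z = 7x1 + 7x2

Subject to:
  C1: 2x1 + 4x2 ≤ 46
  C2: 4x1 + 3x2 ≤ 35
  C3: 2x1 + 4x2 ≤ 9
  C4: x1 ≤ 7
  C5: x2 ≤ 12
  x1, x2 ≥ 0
max z = 7x1 + 7x2

s.t.
  2x1 + 4x2 + s1 = 46
  4x1 + 3x2 + s2 = 35
  2x1 + 4x2 + s3 = 9
  x1 + s4 = 7
  x2 + s5 = 12
  x1, x2, s1, s2, s3, s4, s5 ≥ 0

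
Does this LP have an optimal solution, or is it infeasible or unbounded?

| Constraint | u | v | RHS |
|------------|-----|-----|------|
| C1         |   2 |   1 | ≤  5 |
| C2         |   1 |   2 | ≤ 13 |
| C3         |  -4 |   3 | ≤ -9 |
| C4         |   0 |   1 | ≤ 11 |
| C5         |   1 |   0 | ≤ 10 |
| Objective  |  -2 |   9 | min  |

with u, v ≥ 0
The point (2.5, 0) satisfies every constraint, so the LP is feasible; the constraints give u ≤ 10 and v ≤ 11, which with u, v ≥ 0 keep the feasible region inside a bounded box. A feasible, bounded LP attains a finite optimum at a vertex.

Evaluating z = -2u + 9v at each vertex:
  (2.25, 0): z = -4.5
  (2.5, 0): z = -5
  (2.4, 0.2): z = -3

The LP has an optimal solution: (2.5, 0) with z = -5.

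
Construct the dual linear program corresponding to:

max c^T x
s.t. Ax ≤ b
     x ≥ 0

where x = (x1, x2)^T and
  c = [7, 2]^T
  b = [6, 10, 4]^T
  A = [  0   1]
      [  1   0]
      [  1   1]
Minimize: z = 6y1 + 10y2 + 4y3

Subject to:
  C1: -y2 - y3 ≤ -7
  C2: -y1 - y3 ≤ -2
  y1, y2, y3 ≥ 0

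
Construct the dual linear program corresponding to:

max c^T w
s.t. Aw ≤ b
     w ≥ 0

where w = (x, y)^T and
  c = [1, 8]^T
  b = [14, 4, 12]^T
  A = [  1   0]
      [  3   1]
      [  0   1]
Minimize: z = 14y1 + 4y2 + 12y3

Subject to:
  C1: -y1 - 3y2 ≤ -1
  C2: -y2 - y3 ≤ -8
  y1, y2, y3 ≥ 0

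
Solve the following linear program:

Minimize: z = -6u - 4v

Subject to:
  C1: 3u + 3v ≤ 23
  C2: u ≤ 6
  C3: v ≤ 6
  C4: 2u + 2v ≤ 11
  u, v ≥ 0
u = 5.5, v = 0, z = -33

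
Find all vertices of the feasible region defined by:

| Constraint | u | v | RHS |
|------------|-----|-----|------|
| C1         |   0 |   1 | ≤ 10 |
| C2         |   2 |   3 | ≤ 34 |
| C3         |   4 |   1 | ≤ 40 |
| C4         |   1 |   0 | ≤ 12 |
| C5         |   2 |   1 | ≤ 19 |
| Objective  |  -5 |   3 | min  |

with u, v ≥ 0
Each vertex is the intersection of two constraint boundaries that also satisfies all remaining constraints:
  u = 0 and v = 0 → (0, 0)
  2u + v = 19 and v = 0 → (9.5, 0)
  2u + 3v = 34 and 2u + v = 19 → (5.75, 7.5)
  v = 10 and 2u + 3v = 34 → (2, 10)
  v = 10 and u = 0 → (0, 10)

Vertices: (0, 0), (9.5, 0), (5.75, 7.5), (2, 10), (0, 10)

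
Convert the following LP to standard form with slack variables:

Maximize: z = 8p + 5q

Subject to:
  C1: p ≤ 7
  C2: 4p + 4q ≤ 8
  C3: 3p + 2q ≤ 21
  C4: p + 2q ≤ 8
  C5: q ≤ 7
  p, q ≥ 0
max z = 8p + 5q

s.t.
  p + s1 = 7
  4p + 4q + s2 = 8
  3p + 2q + s3 = 21
  p + 2q + s4 = 8
  q + s5 = 7
  p, q, s1, s2, s3, s4, s5 ≥ 0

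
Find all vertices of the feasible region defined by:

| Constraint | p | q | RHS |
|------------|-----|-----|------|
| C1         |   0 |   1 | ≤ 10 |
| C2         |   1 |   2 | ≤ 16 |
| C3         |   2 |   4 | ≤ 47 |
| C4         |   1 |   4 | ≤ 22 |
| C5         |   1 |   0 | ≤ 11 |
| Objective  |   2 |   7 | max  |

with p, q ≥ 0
Each vertex is the intersection of two constraint boundaries that also satisfies all remaining constraints:
  p = 0 and q = 0 → (0, 0)
  p = 11 and q = 0 → (11, 0)
  p + 2q = 16 and p = 11 → (11, 2.5)
  p + 2q = 16 and p + 4q = 22 → (10, 3)
  p + 4q = 22 and p = 0 → (0, 5.5)

Vertices: (0, 0), (11, 0), (11, 2.5), (10, 3), (0, 5.5)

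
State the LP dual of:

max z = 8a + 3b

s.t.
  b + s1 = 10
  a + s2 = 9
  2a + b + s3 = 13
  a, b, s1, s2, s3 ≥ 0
Minimize: z = 10y1 + 9y2 + 13y3

Subject to:
  C1: -y2 - 2y3 ≤ -8
  C2: -y1 - y3 ≤ -3
  y1, y2, y3 ≥ 0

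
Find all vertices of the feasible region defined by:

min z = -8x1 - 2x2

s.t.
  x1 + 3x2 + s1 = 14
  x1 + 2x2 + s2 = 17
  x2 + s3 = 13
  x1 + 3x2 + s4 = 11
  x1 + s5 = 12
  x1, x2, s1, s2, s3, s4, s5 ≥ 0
Each vertex is the intersection of two constraint boundaries that also satisfies all remaining constraints:
  x1 = 0 and x2 = 0 → (0, 0)
  x1 + 3x2 = 11 and x2 = 0 → (11, 0)
  x1 + 3x2 = 11 and x1 = 0 → (0, 3.667)

Vertices: (0, 0), (11, 0), (0, 3.667)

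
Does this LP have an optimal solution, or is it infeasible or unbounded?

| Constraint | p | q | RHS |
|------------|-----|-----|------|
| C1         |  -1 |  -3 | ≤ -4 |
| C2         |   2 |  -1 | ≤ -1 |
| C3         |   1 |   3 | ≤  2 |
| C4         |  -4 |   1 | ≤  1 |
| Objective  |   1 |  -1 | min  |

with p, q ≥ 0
C3 requires p + 3q ≤ 2, while C1 (-p - 3q ≤ -4) is equivalent to p + 3q ≥ 4. Together they would need 4 ≤ p + 3q ≤ 2, which is impossible since 4 > 2. No point satisfies all constraints.

Infeasible: no point satisfies all constraints simultaneously.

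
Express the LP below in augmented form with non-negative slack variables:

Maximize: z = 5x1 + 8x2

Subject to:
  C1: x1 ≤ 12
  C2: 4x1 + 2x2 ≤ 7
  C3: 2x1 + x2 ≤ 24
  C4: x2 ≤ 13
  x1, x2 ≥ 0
max z = 5x1 + 8x2

s.t.
  x1 + s1 = 12
  4x1 + 2x2 + s2 = 7
  2x1 + x2 + s3 = 24
  x2 + s4 = 13
  x1, x2, s1, s2, s3, s4 ≥ 0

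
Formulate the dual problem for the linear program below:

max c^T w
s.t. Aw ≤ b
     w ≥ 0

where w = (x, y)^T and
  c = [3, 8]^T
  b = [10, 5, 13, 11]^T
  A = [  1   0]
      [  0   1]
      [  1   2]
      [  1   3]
Minimize: z = 10y1 + 5y2 + 13y3 + 11y4

Subject to:
  C1: -y1 - y3 - y4 ≤ -3
  C2: -y2 - 2y3 - 3y4 ≤ -8
  y1, y2, y3, y4 ≥ 0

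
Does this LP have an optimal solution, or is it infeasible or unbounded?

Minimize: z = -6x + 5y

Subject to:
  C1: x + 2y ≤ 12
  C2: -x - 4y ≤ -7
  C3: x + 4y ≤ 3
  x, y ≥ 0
C3 requires x + 4y ≤ 3, while C2 (-x - 4y ≤ -7) is equivalent to x + 4y ≥ 7. Together they would need 7 ≤ x + 4y ≤ 3, which is impossible since 7 > 3. No point satisfies all constraints.

Infeasible: no point satisfies all constraints simultaneously.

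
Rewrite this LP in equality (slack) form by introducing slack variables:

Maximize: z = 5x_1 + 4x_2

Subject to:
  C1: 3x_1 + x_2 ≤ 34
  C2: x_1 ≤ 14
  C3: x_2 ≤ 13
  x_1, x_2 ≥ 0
max z = 5x_1 + 4x_2

s.t.
  3x_1 + x_2 + s1 = 34
  x_1 + s2 = 14
  x_2 + s3 = 13
  x_1, x_2, s1, s2, s3 ≥ 0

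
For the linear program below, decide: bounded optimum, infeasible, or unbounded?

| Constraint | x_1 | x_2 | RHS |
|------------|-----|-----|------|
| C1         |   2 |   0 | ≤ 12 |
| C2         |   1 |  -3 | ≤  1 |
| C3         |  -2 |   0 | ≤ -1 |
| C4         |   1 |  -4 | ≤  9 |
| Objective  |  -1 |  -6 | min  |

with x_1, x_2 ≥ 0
Feasible point: (1, 0) satisfies every constraint, so the LP is feasible.
Direction d = (0, 1): for each constraint row a, a·d ≤ 0 —
  (2)(0) + (0)(1) = 0 ≤ 0
  (1)(0) + (-3)(1) = -3 ≤ 0
  (-2)(0) + (0)(1) = 0 ≤ 0
  (1)(0) + (-4)(1) = -4 ≤ 0
and d ≥ 0, so (1, 0) + t·d stays feasible for every t ≥ 0. Along this ray z = -x_1 - 6x_2 changes by -6 per unit t, so z → −∞.

Unbounded: there is a feasible ray along which z → −∞.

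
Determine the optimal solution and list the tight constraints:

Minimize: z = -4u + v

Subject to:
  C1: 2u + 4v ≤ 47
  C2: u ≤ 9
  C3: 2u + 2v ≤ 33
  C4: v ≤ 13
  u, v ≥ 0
Optimal: u = 9, v = 0
Slack at optimum:
  C1: slack = 29
  C2: slack = 0 (binding)
  C3: slack = 15
  C4: slack = 13
  u ≥ 0: u = 9
  v ≥ 0: v = 0 (binding)
Binding constraints: C2, v ≥ 0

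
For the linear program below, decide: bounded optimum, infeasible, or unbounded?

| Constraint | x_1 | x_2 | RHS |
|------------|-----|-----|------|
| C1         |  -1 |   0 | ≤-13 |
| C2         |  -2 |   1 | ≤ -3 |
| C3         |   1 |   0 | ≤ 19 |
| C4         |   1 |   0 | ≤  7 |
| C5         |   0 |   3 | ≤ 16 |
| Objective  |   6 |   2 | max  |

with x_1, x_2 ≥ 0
C4 requires x_1 ≤ 7, while C1 (-x_1 ≤ -13) is equivalent to x_1 ≥ 13. Together they would need 13 ≤ x_1 ≤ 7, which is impossible since 13 > 7. No point satisfies all constraints.

The feasible region is empty; the LP is infeasible.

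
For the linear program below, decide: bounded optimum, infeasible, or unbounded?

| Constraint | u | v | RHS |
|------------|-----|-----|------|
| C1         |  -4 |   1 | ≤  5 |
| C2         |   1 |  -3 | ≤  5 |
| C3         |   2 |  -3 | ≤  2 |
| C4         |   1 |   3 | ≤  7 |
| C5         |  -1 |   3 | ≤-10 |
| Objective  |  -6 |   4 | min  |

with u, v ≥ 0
C2 requires u - 3v ≤ 5, while C5 (-u + 3v ≤ -10) is equivalent to u - 3v ≥ 10. Together they would need 10 ≤ u - 3v ≤ 5, which is impossible since 10 > 5. No point satisfies all constraints.

The feasible region is empty; the LP is infeasible.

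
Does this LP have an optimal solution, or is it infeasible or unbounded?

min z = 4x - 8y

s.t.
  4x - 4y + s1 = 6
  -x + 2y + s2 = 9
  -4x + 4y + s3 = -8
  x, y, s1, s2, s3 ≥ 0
The row 4x - 4y + s1 = 6 with s1 ≥ 0 requires 4x - 4y ≤ 6, while the row -4x + 4y + s3 = -8 with s3 ≥ 0 is equivalent to 4x - 4y ≥ 8. Together they would need 8 ≤ 4x - 4y ≤ 6, which is impossible since 8 > 6. No point satisfies all constraints.

Infeasible: no point satisfies all constraints simultaneously.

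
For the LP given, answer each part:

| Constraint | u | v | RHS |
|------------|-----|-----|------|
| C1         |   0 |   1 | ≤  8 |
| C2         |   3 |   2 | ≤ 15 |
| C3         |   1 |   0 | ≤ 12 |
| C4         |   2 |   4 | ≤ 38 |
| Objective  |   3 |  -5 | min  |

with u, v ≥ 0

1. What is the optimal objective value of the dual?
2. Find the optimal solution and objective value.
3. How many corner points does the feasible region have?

1. -37.5 (by strong duality, equal to the primal optimum)
2. u = 0, v = 7.5, z = -37.5
3. 3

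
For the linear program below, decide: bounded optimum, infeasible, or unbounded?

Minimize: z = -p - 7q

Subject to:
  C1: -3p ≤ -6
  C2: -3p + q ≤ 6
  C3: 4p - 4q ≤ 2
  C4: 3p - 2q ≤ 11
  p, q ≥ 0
Feasible point: (2, 2) satisfies every constraint, so the LP is feasible.
Direction d = (1, 3): for each constraint row a, a·d ≤ 0 —
  (-3)(1) + (0)(3) = -3 ≤ 0
  (-3)(1) + (1)(3) = 0 ≤ 0
  (4)(1) + (-4)(3) = -8 ≤ 0
  (3)(1) + (-2)(3) = -3 ≤ 0
and d ≥ 0, so (2, 2) + t·d stays feasible for every t ≥ 0. Along this ray z = -p - 7q changes by -22 per unit t, so z → −∞.

The LP is unbounded; z can be made arbitrarily small.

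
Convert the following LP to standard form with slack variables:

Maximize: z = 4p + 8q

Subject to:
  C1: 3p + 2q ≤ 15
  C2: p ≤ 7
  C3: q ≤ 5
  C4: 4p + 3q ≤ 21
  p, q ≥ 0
max z = 4p + 8q

s.t.
  3p + 2q + s1 = 15
  p + s2 = 7
  q + s3 = 5
  4p + 3q + s4 = 21
  p, q, s1, s2, s3, s4 ≥ 0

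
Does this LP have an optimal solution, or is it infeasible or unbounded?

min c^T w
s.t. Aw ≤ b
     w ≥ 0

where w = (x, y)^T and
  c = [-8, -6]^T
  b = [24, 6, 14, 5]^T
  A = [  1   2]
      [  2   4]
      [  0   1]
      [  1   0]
The point (3, 0) satisfies every constraint, so the LP is feasible; the constraints give x ≤ 5 and y ≤ 14, which with x, y ≥ 0 keep the feasible region inside a bounded box. A feasible, bounded LP attains a finite optimum at a vertex.

Evaluating z = -8x - 6y at each vertex:
  (0, 0): z = 0
  (3, 0): z = -24
  (0, 1.5): z = -9

Bounded optimum: z* = -24 at (3, 0).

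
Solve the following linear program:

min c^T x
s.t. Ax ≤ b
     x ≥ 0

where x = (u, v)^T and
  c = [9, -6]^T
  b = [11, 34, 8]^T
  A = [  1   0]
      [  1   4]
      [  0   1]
Each vertex is the intersection of two constraint boundaries that also satisfies all remaining constraints:
  u = 0 and v = 0 → (0, 0)
  u = 11 and v = 0 → (11, 0)
  u = 11 and u + 4v = 34 → (11, 5.75)
  u + 4v = 34 and v = 8 → (2, 8)
  v = 8 and u = 0 → (0, 8)

Evaluating z = 9u - 6v at each vertex:
  (0, 0): z = 0
  (11, 0): z = 99
  (11, 5.75): z = 64.5
  (2, 8): z = -30
  (0, 8): z = -48

The minimum is at (0, 8) with z = -48.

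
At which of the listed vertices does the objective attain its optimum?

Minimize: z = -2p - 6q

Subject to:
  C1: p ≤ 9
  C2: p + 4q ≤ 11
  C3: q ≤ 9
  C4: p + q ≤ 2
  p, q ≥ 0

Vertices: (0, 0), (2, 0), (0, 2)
Evaluating z = -2p - 6q at each vertex:
  (0, 0): z = 0
  (2, 0): z = -4
  (0, 2): z = -12

The smallest value is z = -12, attained at (0, 2).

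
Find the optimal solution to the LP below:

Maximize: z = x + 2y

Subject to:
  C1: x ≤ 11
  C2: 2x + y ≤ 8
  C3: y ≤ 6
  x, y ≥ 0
x = 1, y = 6, z = 13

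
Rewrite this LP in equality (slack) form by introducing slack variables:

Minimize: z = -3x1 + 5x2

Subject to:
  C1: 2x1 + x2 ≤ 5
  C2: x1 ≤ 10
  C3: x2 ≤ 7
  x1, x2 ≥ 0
min z = -3x1 + 5x2

s.t.
  2x1 + x2 + s1 = 5
  x1 + s2 = 10
  x2 + s3 = 7
  x1, x2, s1, s2, s3 ≥ 0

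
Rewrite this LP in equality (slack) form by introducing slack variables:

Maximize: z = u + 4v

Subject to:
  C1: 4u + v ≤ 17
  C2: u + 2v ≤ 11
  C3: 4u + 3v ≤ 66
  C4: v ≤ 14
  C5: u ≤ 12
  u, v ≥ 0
max z = u + 4v

s.t.
  4u + v + s1 = 17
  u + 2v + s2 = 11
  4u + 3v + s3 = 66
  v + s4 = 14
  u + s5 = 12
  u, v, s1, s2, s3, s4, s5 ≥ 0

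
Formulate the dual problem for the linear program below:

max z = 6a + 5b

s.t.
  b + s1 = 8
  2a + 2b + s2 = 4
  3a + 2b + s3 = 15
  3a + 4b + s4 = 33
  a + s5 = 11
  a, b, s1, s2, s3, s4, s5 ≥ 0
Minimize: z = 8y1 + 4y2 + 15y3 + 33y4 + 11y5

Subject to:
  C1: -2y2 - 3y3 - 3y4 - y5 ≤ -6
  C2: -y1 - 2y2 - 2y3 - 4y4 ≤ -5
  y1, y2, y3, y4, y5 ≥ 0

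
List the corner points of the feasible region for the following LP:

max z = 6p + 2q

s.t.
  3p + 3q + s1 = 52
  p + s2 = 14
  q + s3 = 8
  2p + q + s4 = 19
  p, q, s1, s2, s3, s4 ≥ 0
Each vertex is the intersection of two constraint boundaries that also satisfies all remaining constraints:
  p = 0 and q = 0 → (0, 0)
  2p + q = 19 and q = 0 → (9.5, 0)
  q = 8 and 2p + q = 19 → (5.5, 8)
  q = 8 and p = 0 → (0, 8)

Vertices: (0, 0), (9.5, 0), (5.5, 8), (0, 8)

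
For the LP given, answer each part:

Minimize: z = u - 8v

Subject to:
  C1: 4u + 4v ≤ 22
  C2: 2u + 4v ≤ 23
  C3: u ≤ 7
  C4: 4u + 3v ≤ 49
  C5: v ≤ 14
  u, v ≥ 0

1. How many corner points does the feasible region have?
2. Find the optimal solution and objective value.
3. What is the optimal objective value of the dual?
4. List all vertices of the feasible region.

1. 3
2. u = 0, v = 5.5, z = -44
3. -44 (by strong duality, equal to the primal optimum)
4. (0, 0), (5.5, 0), (0, 5.5)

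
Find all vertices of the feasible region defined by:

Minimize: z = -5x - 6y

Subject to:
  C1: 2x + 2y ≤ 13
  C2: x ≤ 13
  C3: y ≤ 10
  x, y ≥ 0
Each vertex is the intersection of two constraint boundaries that also satisfies all remaining constraints:
  x = 0 and y = 0 → (0, 0)
  2x + 2y = 13 and y = 0 → (6.5, 0)
  2x + 2y = 13 and x = 0 → (0, 6.5)

Vertices: (0, 0), (6.5, 0), (0, 6.5)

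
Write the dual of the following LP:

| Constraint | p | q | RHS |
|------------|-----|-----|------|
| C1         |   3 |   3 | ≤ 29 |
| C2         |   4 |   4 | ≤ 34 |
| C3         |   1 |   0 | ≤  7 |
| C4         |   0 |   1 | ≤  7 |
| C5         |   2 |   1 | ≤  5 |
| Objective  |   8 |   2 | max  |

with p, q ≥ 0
Minimize: z = 29y1 + 34y2 + 7y3 + 7y4 + 5y5

Subject to:
  C1: -3y1 - 4y2 - y3 - 2y5 ≤ -8
  C2: -3y1 - 4y2 - y4 - y5 ≤ -2
  y1, y2, y3, y4, y5 ≥ 0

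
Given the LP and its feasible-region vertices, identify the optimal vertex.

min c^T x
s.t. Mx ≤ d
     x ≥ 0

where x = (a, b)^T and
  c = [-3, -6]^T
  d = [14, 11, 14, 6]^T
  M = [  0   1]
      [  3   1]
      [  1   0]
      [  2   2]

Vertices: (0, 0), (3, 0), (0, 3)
Evaluating z = -3a - 6b at each vertex:
  (0, 0): z = 0
  (3, 0): z = -9
  (0, 3): z = -18

The smallest value is z = -18, attained at (0, 3).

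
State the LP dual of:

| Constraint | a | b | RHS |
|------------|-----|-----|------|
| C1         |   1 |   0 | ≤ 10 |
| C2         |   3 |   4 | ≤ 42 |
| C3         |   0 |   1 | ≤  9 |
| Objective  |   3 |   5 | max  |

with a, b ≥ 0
Minimize: z = 10y1 + 42y2 + 9y3

Subject to:
  C1: -y1 - 3y2 ≤ -3
  C2: -4y2 - y3 ≤ -5
  y1, y2, y3 ≥ 0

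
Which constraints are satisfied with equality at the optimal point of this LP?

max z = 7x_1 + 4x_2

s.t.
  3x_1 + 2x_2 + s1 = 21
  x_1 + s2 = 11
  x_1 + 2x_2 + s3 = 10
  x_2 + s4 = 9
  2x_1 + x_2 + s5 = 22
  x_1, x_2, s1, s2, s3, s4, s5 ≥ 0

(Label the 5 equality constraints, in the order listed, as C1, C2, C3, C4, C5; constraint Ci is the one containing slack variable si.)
Optimal: x_1 = 7, x_2 = 0
Binding: C1, x_2 ≥ 0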